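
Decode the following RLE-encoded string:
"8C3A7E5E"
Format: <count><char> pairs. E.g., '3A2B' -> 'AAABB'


Expanding each <count><char> pair:
  8C -> 'CCCCCCCC'
  3A -> 'AAA'
  7E -> 'EEEEEEE'
  5E -> 'EEEEE'

Decoded = CCCCCCCCAAAEEEEEEEEEEEE


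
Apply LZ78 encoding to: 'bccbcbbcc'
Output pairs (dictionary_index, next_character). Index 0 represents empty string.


LZ78 encoding steps:
Dictionary: {0: ''}
Step 1: w='' (idx 0), next='b' -> output (0, 'b'), add 'b' as idx 1
Step 2: w='' (idx 0), next='c' -> output (0, 'c'), add 'c' as idx 2
Step 3: w='c' (idx 2), next='b' -> output (2, 'b'), add 'cb' as idx 3
Step 4: w='cb' (idx 3), next='b' -> output (3, 'b'), add 'cbb' as idx 4
Step 5: w='c' (idx 2), next='c' -> output (2, 'c'), add 'cc' as idx 5


Encoded: [(0, 'b'), (0, 'c'), (2, 'b'), (3, 'b'), (2, 'c')]


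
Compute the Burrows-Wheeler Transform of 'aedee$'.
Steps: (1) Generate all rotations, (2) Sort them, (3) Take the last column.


Rotations (sorted):
  0: $aedee -> last char: e
  1: aedee$ -> last char: $
  2: dee$ae -> last char: e
  3: e$aede -> last char: e
  4: edee$a -> last char: a
  5: ee$aed -> last char: d


BWT = e$eead


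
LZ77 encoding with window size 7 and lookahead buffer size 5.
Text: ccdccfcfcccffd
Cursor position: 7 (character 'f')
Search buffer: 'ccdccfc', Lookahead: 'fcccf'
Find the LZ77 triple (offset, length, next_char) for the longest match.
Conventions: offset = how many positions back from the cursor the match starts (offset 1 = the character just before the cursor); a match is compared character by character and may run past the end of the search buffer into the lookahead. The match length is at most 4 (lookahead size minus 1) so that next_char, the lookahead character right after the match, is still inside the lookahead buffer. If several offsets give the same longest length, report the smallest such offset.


Try each offset into the search buffer:
  offset=1 (pos 6, char 'c'): match length 0
  offset=2 (pos 5, char 'f'): match length 2
  offset=3 (pos 4, char 'c'): match length 0
  offset=4 (pos 3, char 'c'): match length 0
  offset=5 (pos 2, char 'd'): match length 0
  offset=6 (pos 1, char 'c'): match length 0
  offset=7 (pos 0, char 'c'): match length 0
Longest match has length 2 at offset 2.
next_char = character at position 7 + 2 = 9 -> 'c'

Best match: offset=2, length=2 (matching 'fc' starting at position 5)
LZ77 triple: (2, 2, 'c')


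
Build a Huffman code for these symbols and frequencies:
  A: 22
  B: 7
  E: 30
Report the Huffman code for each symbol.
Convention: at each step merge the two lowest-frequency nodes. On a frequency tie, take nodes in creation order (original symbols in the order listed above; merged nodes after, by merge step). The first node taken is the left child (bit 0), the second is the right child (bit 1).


Huffman tree construction:
Step 1: Merge B(7) + A(22) = 29
Step 2: Merge (B+A)(29) + E(30) = 59
Read each symbol's code off the tree from the root (left child = 0, right child = 1).

Codes:
  A: 01 (length 2)
  B: 00 (length 2)
  E: 1 (length 1)
Average code length: 88/59 = 1.4915 bits/symbol


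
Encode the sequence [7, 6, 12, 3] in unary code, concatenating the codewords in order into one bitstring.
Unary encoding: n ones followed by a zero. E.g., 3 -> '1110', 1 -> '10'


Encode each number as n ones followed by a terminating 0:
  7 -> 11111110 (8 bits)
  6 -> 1111110 (7 bits)
  12 -> 1111111111110 (13 bits)
  3 -> 1110 (4 bits)
Total length = 8 + 7 + 13 + 4 = 32 bits.

Unary([7, 6, 12, 3]) = 11111110111111011111111111101110 (32 bits)


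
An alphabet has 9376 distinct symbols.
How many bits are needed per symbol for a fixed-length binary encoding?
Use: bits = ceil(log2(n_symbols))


log2(9376) = 13.1948
Bracket: 2^13 = 8192 < 9376 <= 2^14 = 16384
So ceil(log2(9376)) = 14

bits = ceil(log2(9376)) = ceil(13.1948) = 14 bits


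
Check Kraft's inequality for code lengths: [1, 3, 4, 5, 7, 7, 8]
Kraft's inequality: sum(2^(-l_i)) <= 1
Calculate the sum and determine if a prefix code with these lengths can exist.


Sum = 2^(-1) + 2^(-3) + 2^(-4) + 2^(-5) + 2^(-7) + 2^(-7) + 2^(-8)
    = 0.5 + 0.125 + 0.0625 + 0.03125 + 0.0078125 + 0.0078125 + 0.00390625
    = 189/256 = 0.73828125
Since 0.73828125 <= 1, Kraft's inequality IS satisfied.
A prefix code with these lengths CAN exist.

Kraft sum = 0.73828125. Satisfied.


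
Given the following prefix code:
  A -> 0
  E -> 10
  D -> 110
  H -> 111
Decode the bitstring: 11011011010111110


Decoding step by step:
Bits 110 -> D
Bits 110 -> D
Bits 110 -> D
Bits 10 -> E
Bits 111 -> H
Bits 110 -> D


Decoded message: DDDEHD


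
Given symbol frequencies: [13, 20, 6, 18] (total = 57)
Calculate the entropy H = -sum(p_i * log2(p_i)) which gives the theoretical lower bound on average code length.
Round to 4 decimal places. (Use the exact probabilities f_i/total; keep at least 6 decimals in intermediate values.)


Per-symbol terms -p_i * log2(p_i) with p_i = f_i/57:
  p = 13/57 = 0.228070: log2(p) = -2.132450, -p*log2(p) = 0.486348
  p = 20/57 = 0.350877: log2(p) = -1.510962, -p*log2(p) = 0.530162
  p = 6/57 = 0.105263: log2(p) = -3.247928, -p*log2(p) = 0.341887
  p = 18/57 = 0.315789: log2(p) = -1.662965, -p*log2(p) = 0.525147
H = 0.486348 + 0.530162 + 0.341887 + 0.525147 = 1.883544

H = 1.8835 bits/symbol


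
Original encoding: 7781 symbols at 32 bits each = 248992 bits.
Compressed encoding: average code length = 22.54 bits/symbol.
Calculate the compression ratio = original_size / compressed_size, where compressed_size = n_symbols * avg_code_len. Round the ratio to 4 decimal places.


original_size = n_symbols * orig_bits = 7781 * 32 = 248992 bits
compressed_size = n_symbols * avg_code_len = 7781 * 22.54 = 175383.74 bits
ratio = original_size / compressed_size = 248992 / 175383.74 = 1.4197

Compression ratio = 1.4197


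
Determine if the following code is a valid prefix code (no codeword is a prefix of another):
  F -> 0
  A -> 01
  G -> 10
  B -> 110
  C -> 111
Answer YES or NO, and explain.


Checking each pair (does one codeword prefix another?):
  F='0' vs A='01': prefix -- VIOLATION

NO -- this is NOT a valid prefix code. F (0) is a prefix of A (01).


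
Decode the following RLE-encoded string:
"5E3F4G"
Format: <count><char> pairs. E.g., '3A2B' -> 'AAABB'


Expanding each <count><char> pair:
  5E -> 'EEEEE'
  3F -> 'FFF'
  4G -> 'GGGG'

Decoded = EEEEEFFFGGGG


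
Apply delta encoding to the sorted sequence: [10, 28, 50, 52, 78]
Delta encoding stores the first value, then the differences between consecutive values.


First value: 10
Deltas:
  28 - 10 = 18
  50 - 28 = 22
  52 - 50 = 2
  78 - 52 = 26


Delta encoded: [10, 18, 22, 2, 26]


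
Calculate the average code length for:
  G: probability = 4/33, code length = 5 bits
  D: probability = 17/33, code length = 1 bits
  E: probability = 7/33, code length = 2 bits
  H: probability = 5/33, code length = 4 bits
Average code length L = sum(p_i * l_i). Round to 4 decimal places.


Weighted contributions p_i * l_i:
  G: (4/33) * 5 = 20/33
  D: (17/33) * 1 = 17/33
  E: (7/33) * 2 = 14/33
  H: (5/33) * 4 = 20/33
Sum = (20 + 17 + 14 + 20)/33 = 71/33

L = 71/33 = 2.1515 bits/symbol


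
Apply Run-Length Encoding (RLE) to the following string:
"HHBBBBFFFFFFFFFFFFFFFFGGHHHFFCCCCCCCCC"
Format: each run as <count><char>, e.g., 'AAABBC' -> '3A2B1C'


Scanning runs left to right:
  i=0: run of 'H' x 2 -> '2H'
  i=2: run of 'B' x 4 -> '4B'
  i=6: run of 'F' x 16 -> '16F'
  i=22: run of 'G' x 2 -> '2G'
  i=24: run of 'H' x 3 -> '3H'
  i=27: run of 'F' x 2 -> '2F'
  i=29: run of 'C' x 9 -> '9C'

RLE = 2H4B16F2G3H2F9C


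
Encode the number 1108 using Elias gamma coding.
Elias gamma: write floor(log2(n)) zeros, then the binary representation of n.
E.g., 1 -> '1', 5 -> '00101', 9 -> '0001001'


num_bits = floor(log2(1108)) + 1 = 11
leading_zeros = num_bits - 1 = 10
binary(1108) = 10001010100

Elias gamma(1108) = '0000000000' + '10001010100' = 000000000010001010100 (21 bits)


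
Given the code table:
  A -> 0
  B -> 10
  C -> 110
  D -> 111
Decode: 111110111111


Decoding:
111 -> D
110 -> C
111 -> D
111 -> D


Result: DCDD


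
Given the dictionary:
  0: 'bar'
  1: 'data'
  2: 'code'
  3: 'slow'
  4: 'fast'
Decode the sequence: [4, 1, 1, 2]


Look up each index in the dictionary:
  4 -> 'fast'
  1 -> 'data'
  1 -> 'data'
  2 -> 'code'

Decoded: "fast data data code"


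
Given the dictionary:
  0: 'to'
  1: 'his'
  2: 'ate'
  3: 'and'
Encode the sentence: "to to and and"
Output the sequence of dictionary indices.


Look up each word in the dictionary:
  'to' -> 0
  'to' -> 0
  'and' -> 3
  'and' -> 3

Encoded: [0, 0, 3, 3]


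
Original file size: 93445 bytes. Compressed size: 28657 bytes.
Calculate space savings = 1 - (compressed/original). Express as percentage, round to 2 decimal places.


ratio = compressed/original = 28657/93445 = 0.306672
savings = 1 - ratio = 1 - 0.306672 = 0.693328
as a percentage: 0.693328 * 100 = 69.33%

Space savings = 1 - 28657/93445 = 69.33%


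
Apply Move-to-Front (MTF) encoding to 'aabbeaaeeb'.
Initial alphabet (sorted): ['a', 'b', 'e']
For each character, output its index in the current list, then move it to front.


MTF encoding:
'a': index 0 in ['a', 'b', 'e'] -> ['a', 'b', 'e']
'a': index 0 in ['a', 'b', 'e'] -> ['a', 'b', 'e']
'b': index 1 in ['a', 'b', 'e'] -> ['b', 'a', 'e']
'b': index 0 in ['b', 'a', 'e'] -> ['b', 'a', 'e']
'e': index 2 in ['b', 'a', 'e'] -> ['e', 'b', 'a']
'a': index 2 in ['e', 'b', 'a'] -> ['a', 'e', 'b']
'a': index 0 in ['a', 'e', 'b'] -> ['a', 'e', 'b']
'e': index 1 in ['a', 'e', 'b'] -> ['e', 'a', 'b']
'e': index 0 in ['e', 'a', 'b'] -> ['e', 'a', 'b']
'b': index 2 in ['e', 'a', 'b'] -> ['b', 'e', 'a']


Output: [0, 0, 1, 0, 2, 2, 0, 1, 0, 2]


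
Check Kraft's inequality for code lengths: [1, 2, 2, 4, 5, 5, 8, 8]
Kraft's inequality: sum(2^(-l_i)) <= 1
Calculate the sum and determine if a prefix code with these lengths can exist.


Sum = 2^(-1) + 2^(-2) + 2^(-2) + 2^(-4) + 2^(-5) + 2^(-5) + 2^(-8) + 2^(-8)
    = 0.5 + 0.25 + 0.25 + 0.0625 + 0.03125 + 0.03125 + 0.00390625 + 0.00390625
    = 290/256 = 1.1328125
Since 1.1328125 > 1, Kraft's inequality is NOT satisfied.
A prefix code with these lengths CANNOT exist.

Kraft sum = 1.1328125. Not satisfied.


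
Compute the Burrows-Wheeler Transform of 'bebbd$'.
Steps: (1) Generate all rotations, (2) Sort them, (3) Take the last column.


Rotations (sorted):
  0: $bebbd -> last char: d
  1: bbd$be -> last char: e
  2: bd$beb -> last char: b
  3: bebbd$ -> last char: $
  4: d$bebb -> last char: b
  5: ebbd$b -> last char: b


BWT = deb$bb


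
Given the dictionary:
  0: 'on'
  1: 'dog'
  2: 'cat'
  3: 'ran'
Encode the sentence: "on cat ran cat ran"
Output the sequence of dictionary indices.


Look up each word in the dictionary:
  'on' -> 0
  'cat' -> 2
  'ran' -> 3
  'cat' -> 2
  'ran' -> 3

Encoded: [0, 2, 3, 2, 3]


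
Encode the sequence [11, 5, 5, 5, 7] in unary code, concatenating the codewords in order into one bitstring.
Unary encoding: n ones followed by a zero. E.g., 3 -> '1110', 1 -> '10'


Encode each number as n ones followed by a terminating 0:
  11 -> 111111111110 (12 bits)
  5 -> 111110 (6 bits)
  5 -> 111110 (6 bits)
  5 -> 111110 (6 bits)
  7 -> 11111110 (8 bits)
Total length = 12 + 6 + 6 + 6 + 8 = 38 bits.

Unary([11, 5, 5, 5, 7]) = 11111111111011111011111011111011111110 (38 bits)


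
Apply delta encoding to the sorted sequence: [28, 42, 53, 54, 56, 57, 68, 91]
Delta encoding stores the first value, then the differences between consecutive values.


First value: 28
Deltas:
  42 - 28 = 14
  53 - 42 = 11
  54 - 53 = 1
  56 - 54 = 2
  57 - 56 = 1
  68 - 57 = 11
  91 - 68 = 23


Delta encoded: [28, 14, 11, 1, 2, 1, 11, 23]


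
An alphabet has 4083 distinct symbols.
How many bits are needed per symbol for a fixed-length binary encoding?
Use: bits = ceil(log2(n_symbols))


log2(4083) = 11.9954
Bracket: 2^11 = 2048 < 4083 <= 2^12 = 4096
So ceil(log2(4083)) = 12

bits = ceil(log2(4083)) = ceil(11.9954) = 12 bits


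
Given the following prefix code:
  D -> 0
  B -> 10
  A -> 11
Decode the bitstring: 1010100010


Decoding step by step:
Bits 10 -> B
Bits 10 -> B
Bits 10 -> B
Bits 0 -> D
Bits 0 -> D
Bits 10 -> B


Decoded message: BBBDDB


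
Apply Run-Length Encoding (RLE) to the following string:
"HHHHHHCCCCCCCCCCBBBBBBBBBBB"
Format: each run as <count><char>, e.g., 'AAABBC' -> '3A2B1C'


Scanning runs left to right:
  i=0: run of 'H' x 6 -> '6H'
  i=6: run of 'C' x 10 -> '10C'
  i=16: run of 'B' x 11 -> '11B'

RLE = 6H10C11B


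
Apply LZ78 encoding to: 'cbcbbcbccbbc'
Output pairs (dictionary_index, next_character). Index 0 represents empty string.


LZ78 encoding steps:
Dictionary: {0: ''}
Step 1: w='' (idx 0), next='c' -> output (0, 'c'), add 'c' as idx 1
Step 2: w='' (idx 0), next='b' -> output (0, 'b'), add 'b' as idx 2
Step 3: w='c' (idx 1), next='b' -> output (1, 'b'), add 'cb' as idx 3
Step 4: w='b' (idx 2), next='c' -> output (2, 'c'), add 'bc' as idx 4
Step 5: w='bc' (idx 4), next='c' -> output (4, 'c'), add 'bcc' as idx 5
Step 6: w='b' (idx 2), next='b' -> output (2, 'b'), add 'bb' as idx 6
Step 7: w='c' (idx 1), end of input -> output (1, '')


Encoded: [(0, 'c'), (0, 'b'), (1, 'b'), (2, 'c'), (4, 'c'), (2, 'b'), (1, '')]


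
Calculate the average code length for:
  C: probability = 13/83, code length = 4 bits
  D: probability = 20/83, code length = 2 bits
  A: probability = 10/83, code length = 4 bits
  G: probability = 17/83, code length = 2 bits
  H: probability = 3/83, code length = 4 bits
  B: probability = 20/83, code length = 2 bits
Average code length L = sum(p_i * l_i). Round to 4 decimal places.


Weighted contributions p_i * l_i:
  C: (13/83) * 4 = 52/83
  D: (20/83) * 2 = 40/83
  A: (10/83) * 4 = 40/83
  G: (17/83) * 2 = 34/83
  H: (3/83) * 4 = 12/83
  B: (20/83) * 2 = 40/83
Sum = (52 + 40 + 40 + 34 + 12 + 40)/83 = 218/83

L = 218/83 = 2.6265 bits/symbol


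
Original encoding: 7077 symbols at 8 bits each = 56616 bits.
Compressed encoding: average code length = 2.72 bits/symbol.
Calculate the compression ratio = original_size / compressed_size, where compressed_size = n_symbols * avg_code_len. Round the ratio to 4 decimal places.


original_size = n_symbols * orig_bits = 7077 * 8 = 56616 bits
compressed_size = n_symbols * avg_code_len = 7077 * 2.72 = 19249.44 bits
ratio = original_size / compressed_size = 56616 / 19249.44 = 2.9412

Compression ratio = 2.9412


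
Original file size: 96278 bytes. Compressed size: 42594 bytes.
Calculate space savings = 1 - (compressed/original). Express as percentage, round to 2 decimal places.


ratio = compressed/original = 42594/96278 = 0.442406
savings = 1 - ratio = 1 - 0.442406 = 0.557594
as a percentage: 0.557594 * 100 = 55.76%

Space savings = 1 - 42594/96278 = 55.76%


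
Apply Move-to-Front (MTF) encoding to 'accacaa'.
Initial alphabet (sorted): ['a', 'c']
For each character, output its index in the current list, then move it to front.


MTF encoding:
'a': index 0 in ['a', 'c'] -> ['a', 'c']
'c': index 1 in ['a', 'c'] -> ['c', 'a']
'c': index 0 in ['c', 'a'] -> ['c', 'a']
'a': index 1 in ['c', 'a'] -> ['a', 'c']
'c': index 1 in ['a', 'c'] -> ['c', 'a']
'a': index 1 in ['c', 'a'] -> ['a', 'c']
'a': index 0 in ['a', 'c'] -> ['a', 'c']


Output: [0, 1, 0, 1, 1, 1, 0]


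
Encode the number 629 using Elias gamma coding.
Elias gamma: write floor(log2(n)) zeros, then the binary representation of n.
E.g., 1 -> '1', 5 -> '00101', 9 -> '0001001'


num_bits = floor(log2(629)) + 1 = 10
leading_zeros = num_bits - 1 = 9
binary(629) = 1001110101

Elias gamma(629) = '000000000' + '1001110101' = 0000000001001110101 (19 bits)


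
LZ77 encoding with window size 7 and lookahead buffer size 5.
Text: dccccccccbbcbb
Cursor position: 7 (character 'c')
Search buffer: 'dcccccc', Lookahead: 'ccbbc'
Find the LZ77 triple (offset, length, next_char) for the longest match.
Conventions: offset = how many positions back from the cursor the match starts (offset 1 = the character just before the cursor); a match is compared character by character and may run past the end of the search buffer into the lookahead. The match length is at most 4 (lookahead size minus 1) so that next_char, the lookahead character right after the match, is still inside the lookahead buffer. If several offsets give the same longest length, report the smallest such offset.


Try each offset into the search buffer:
  offset=1 (pos 6, char 'c'): match length 2
  offset=2 (pos 5, char 'c'): match length 2
  offset=3 (pos 4, char 'c'): match length 2
  offset=4 (pos 3, char 'c'): match length 2
  offset=5 (pos 2, char 'c'): match length 2
  offset=6 (pos 1, char 'c'): match length 2
  offset=7 (pos 0, char 'd'): match length 0
Longest match has length 2, found at offsets 1, 2, 3, 4, 5, 6; take the smallest, offset 1.
next_char = character at position 7 + 2 = 9 -> 'b'

Best match: offset=1, length=2 (matching 'cc' starting at position 6)
LZ77 triple: (1, 2, 'b')


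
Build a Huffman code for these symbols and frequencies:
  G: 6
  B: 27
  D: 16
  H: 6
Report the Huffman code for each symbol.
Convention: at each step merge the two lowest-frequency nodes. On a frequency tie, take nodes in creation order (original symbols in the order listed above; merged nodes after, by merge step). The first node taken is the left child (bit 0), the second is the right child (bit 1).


Huffman tree construction:
Step 1: Merge G(6) + H(6) = 12
Step 2: Merge (G+H)(12) + D(16) = 28
Step 3: Merge B(27) + ((G+H)+D)(28) = 55
Read each symbol's code off the tree from the root (left child = 0, right child = 1).

Codes:
  G: 100 (length 3)
  B: 0 (length 1)
  D: 11 (length 2)
  H: 101 (length 3)
Average code length: 95/55 = 1.7273 bits/symbol


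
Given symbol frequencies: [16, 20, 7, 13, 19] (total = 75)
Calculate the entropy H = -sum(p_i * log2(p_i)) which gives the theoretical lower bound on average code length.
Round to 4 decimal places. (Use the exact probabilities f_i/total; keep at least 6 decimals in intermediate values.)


Per-symbol terms -p_i * log2(p_i) with p_i = f_i/75:
  p = 16/75 = 0.213333: log2(p) = -2.228819, -p*log2(p) = 0.475481
  p = 20/75 = 0.266667: log2(p) = -1.906891, -p*log2(p) = 0.508504
  p = 7/75 = 0.093333: log2(p) = -3.421464, -p*log2(p) = 0.319337
  p = 13/75 = 0.173333: log2(p) = -2.528379, -p*log2(p) = 0.438252
  p = 19/75 = 0.253333: log2(p) = -1.980891, -p*log2(p) = 0.501826
H = 0.475481 + 0.508504 + 0.319337 + 0.438252 + 0.501826 = 2.243400

H = 2.2434 bits/symbol


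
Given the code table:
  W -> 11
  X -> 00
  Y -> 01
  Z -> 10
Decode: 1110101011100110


Decoding:
11 -> W
10 -> Z
10 -> Z
10 -> Z
11 -> W
10 -> Z
01 -> Y
10 -> Z


Result: WZZZWZYZ


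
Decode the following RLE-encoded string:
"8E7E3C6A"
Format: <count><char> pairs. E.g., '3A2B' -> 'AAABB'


Expanding each <count><char> pair:
  8E -> 'EEEEEEEE'
  7E -> 'EEEEEEE'
  3C -> 'CCC'
  6A -> 'AAAAAA'

Decoded = EEEEEEEEEEEEEEECCCAAAAAA


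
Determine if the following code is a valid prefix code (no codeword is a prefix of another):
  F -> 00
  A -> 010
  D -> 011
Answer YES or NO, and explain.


Checking each pair (does one codeword prefix another?):
  F='00' vs A='010': no prefix
  F='00' vs D='011': no prefix
  A='010' vs F='00': no prefix
  A='010' vs D='011': no prefix
  D='011' vs F='00': no prefix
  D='011' vs A='010': no prefix
No violation found over all pairs.

YES -- this is a valid prefix code. No codeword is a prefix of any other codeword.


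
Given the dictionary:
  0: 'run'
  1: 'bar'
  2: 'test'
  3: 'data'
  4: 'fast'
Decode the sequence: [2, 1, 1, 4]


Look up each index in the dictionary:
  2 -> 'test'
  1 -> 'bar'
  1 -> 'bar'
  4 -> 'fast'

Decoded: "test bar bar fast"


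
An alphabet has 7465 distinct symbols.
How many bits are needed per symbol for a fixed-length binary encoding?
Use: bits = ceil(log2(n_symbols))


log2(7465) = 12.8659
Bracket: 2^12 = 4096 < 7465 <= 2^13 = 8192
So ceil(log2(7465)) = 13

bits = ceil(log2(7465)) = ceil(12.8659) = 13 bits


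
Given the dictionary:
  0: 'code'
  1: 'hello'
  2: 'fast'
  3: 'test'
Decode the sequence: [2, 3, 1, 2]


Look up each index in the dictionary:
  2 -> 'fast'
  3 -> 'test'
  1 -> 'hello'
  2 -> 'fast'

Decoded: "fast test hello fast"


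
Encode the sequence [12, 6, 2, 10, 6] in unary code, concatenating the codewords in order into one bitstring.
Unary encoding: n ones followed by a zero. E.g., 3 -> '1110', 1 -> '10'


Encode each number as n ones followed by a terminating 0:
  12 -> 1111111111110 (13 bits)
  6 -> 1111110 (7 bits)
  2 -> 110 (3 bits)
  10 -> 11111111110 (11 bits)
  6 -> 1111110 (7 bits)
Total length = 13 + 7 + 3 + 11 + 7 = 41 bits.

Unary([12, 6, 2, 10, 6]) = 11111111111101111110110111111111101111110 (41 bits)


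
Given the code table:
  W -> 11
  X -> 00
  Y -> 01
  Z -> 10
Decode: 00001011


Decoding:
00 -> X
00 -> X
10 -> Z
11 -> W


Result: XXZW


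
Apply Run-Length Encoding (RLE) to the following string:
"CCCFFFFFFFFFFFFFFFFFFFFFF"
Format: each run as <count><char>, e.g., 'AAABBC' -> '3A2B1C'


Scanning runs left to right:
  i=0: run of 'C' x 3 -> '3C'
  i=3: run of 'F' x 22 -> '22F'

RLE = 3C22F


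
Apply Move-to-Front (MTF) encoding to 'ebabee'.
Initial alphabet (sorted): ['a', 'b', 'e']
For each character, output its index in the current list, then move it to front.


MTF encoding:
'e': index 2 in ['a', 'b', 'e'] -> ['e', 'a', 'b']
'b': index 2 in ['e', 'a', 'b'] -> ['b', 'e', 'a']
'a': index 2 in ['b', 'e', 'a'] -> ['a', 'b', 'e']
'b': index 1 in ['a', 'b', 'e'] -> ['b', 'a', 'e']
'e': index 2 in ['b', 'a', 'e'] -> ['e', 'b', 'a']
'e': index 0 in ['e', 'b', 'a'] -> ['e', 'b', 'a']


Output: [2, 2, 2, 1, 2, 0]


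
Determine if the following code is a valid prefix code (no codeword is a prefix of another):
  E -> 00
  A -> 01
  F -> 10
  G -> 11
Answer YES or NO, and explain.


Checking each pair (does one codeword prefix another?):
  E='00' vs A='01': no prefix
  E='00' vs F='10': no prefix
  E='00' vs G='11': no prefix
  A='01' vs E='00': no prefix
  A='01' vs F='10': no prefix
  A='01' vs G='11': no prefix
  F='10' vs E='00': no prefix
  F='10' vs A='01': no prefix
  F='10' vs G='11': no prefix
  G='11' vs E='00': no prefix
  G='11' vs A='01': no prefix
  G='11' vs F='10': no prefix
No violation found over all pairs.

YES -- this is a valid prefix code. No codeword is a prefix of any other codeword.


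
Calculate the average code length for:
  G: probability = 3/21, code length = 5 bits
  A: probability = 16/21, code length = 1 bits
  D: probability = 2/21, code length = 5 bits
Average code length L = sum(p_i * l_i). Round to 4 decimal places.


Weighted contributions p_i * l_i:
  G: (3/21) * 5 = 15/21
  A: (16/21) * 1 = 16/21
  D: (2/21) * 5 = 10/21
Sum = (15 + 16 + 10)/21 = 41/21

L = 41/21 = 1.9524 bits/symbol


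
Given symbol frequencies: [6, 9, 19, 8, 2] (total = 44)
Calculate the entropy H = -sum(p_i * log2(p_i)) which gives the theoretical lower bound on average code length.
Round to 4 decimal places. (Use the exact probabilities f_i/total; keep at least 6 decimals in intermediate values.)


Per-symbol terms -p_i * log2(p_i) with p_i = f_i/44:
  p = 6/44 = 0.136364: log2(p) = -2.874469, -p*log2(p) = 0.391973
  p = 9/44 = 0.204545: log2(p) = -2.289507, -p*log2(p) = 0.468308
  p = 19/44 = 0.431818: log2(p) = -1.211504, -p*log2(p) = 0.523149
  p = 8/44 = 0.181818: log2(p) = -2.459432, -p*log2(p) = 0.447169
  p = 2/44 = 0.045455: log2(p) = -4.459432, -p*log2(p) = 0.202701
H = 0.391973 + 0.468308 + 0.523149 + 0.447169 + 0.202701 = 2.033300

H = 2.0333 bits/symbol


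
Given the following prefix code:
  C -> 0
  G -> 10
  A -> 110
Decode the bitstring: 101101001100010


Decoding step by step:
Bits 10 -> G
Bits 110 -> A
Bits 10 -> G
Bits 0 -> C
Bits 110 -> A
Bits 0 -> C
Bits 0 -> C
Bits 10 -> G


Decoded message: GAGCACCG


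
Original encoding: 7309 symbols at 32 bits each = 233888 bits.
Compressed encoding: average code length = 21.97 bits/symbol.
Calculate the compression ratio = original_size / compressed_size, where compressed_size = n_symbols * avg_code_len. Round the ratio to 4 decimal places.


original_size = n_symbols * orig_bits = 7309 * 32 = 233888 bits
compressed_size = n_symbols * avg_code_len = 7309 * 21.97 = 160578.73 bits
ratio = original_size / compressed_size = 233888 / 160578.73 = 1.4565

Compression ratio = 1.4565


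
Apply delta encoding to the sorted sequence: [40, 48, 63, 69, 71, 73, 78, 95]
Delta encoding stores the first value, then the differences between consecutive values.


First value: 40
Deltas:
  48 - 40 = 8
  63 - 48 = 15
  69 - 63 = 6
  71 - 69 = 2
  73 - 71 = 2
  78 - 73 = 5
  95 - 78 = 17


Delta encoded: [40, 8, 15, 6, 2, 2, 5, 17]


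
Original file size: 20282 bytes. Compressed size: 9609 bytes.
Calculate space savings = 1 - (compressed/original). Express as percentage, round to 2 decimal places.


ratio = compressed/original = 9609/20282 = 0.47377
savings = 1 - ratio = 1 - 0.47377 = 0.52623
as a percentage: 0.52623 * 100 = 52.62%

Space savings = 1 - 9609/20282 = 52.62%


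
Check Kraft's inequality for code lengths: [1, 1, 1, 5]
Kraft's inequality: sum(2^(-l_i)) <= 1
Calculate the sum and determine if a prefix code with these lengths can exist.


Sum = 2^(-1) + 2^(-1) + 2^(-1) + 2^(-5)
    = 0.5 + 0.5 + 0.5 + 0.03125
    = 49/32 = 1.53125
Since 1.53125 > 1, Kraft's inequality is NOT satisfied.
A prefix code with these lengths CANNOT exist.

Kraft sum = 1.53125. Not satisfied.


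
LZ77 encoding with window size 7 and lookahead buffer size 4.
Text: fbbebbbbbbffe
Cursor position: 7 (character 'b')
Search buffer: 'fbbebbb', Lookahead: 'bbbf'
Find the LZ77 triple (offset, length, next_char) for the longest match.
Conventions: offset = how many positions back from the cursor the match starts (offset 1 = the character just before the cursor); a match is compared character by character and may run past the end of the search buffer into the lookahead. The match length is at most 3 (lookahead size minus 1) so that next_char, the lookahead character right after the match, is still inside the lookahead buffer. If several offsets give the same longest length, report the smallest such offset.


Try each offset into the search buffer:
  offset=1 (pos 6, char 'b'): match length 3
  offset=2 (pos 5, char 'b'): match length 3
  offset=3 (pos 4, char 'b'): match length 3
  offset=4 (pos 3, char 'e'): match length 0
  offset=5 (pos 2, char 'b'): match length 1
  offset=6 (pos 1, char 'b'): match length 2
  offset=7 (pos 0, char 'f'): match length 0
Longest match has length 3, found at offsets 1, 2, 3; take the smallest, offset 1.
next_char = character at position 7 + 3 = 10 -> 'f'

Best match: offset=1, length=3 (matching 'bbb' starting at position 6)
LZ77 triple: (1, 3, 'f')


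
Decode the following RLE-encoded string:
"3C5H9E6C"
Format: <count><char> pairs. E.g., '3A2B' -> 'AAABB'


Expanding each <count><char> pair:
  3C -> 'CCC'
  5H -> 'HHHHH'
  9E -> 'EEEEEEEEE'
  6C -> 'CCCCCC'

Decoded = CCCHHHHHEEEEEEEEECCCCCC


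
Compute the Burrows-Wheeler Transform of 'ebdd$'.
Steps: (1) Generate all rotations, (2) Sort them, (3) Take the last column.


Rotations (sorted):
  0: $ebdd -> last char: d
  1: bdd$e -> last char: e
  2: d$ebd -> last char: d
  3: dd$eb -> last char: b
  4: ebdd$ -> last char: $


BWT = dedb$


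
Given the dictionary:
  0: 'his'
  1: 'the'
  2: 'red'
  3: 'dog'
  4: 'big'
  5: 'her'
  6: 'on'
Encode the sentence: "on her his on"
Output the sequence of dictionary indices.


Look up each word in the dictionary:
  'on' -> 6
  'her' -> 5
  'his' -> 0
  'on' -> 6

Encoded: [6, 5, 0, 6]


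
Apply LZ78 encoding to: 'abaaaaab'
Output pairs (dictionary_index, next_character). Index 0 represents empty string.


LZ78 encoding steps:
Dictionary: {0: ''}
Step 1: w='' (idx 0), next='a' -> output (0, 'a'), add 'a' as idx 1
Step 2: w='' (idx 0), next='b' -> output (0, 'b'), add 'b' as idx 2
Step 3: w='a' (idx 1), next='a' -> output (1, 'a'), add 'aa' as idx 3
Step 4: w='aa' (idx 3), next='a' -> output (3, 'a'), add 'aaa' as idx 4
Step 5: w='b' (idx 2), end of input -> output (2, '')


Encoded: [(0, 'a'), (0, 'b'), (1, 'a'), (3, 'a'), (2, '')]


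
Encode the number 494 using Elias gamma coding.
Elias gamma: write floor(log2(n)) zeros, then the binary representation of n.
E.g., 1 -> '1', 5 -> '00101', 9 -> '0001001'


num_bits = floor(log2(494)) + 1 = 9
leading_zeros = num_bits - 1 = 8
binary(494) = 111101110

Elias gamma(494) = '00000000' + '111101110' = 00000000111101110 (17 bits)


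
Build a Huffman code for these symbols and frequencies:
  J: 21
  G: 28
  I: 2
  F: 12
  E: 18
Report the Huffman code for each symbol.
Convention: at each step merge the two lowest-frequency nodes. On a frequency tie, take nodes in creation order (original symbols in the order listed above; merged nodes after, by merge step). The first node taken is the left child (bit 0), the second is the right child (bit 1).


Huffman tree construction:
Step 1: Merge I(2) + F(12) = 14
Step 2: Merge (I+F)(14) + E(18) = 32
Step 3: Merge J(21) + G(28) = 49
Step 4: Merge ((I+F)+E)(32) + (J+G)(49) = 81
Read each symbol's code off the tree from the root (left child = 0, right child = 1).

Codes:
  J: 10 (length 2)
  G: 11 (length 2)
  I: 000 (length 3)
  F: 001 (length 3)
  E: 01 (length 2)
Average code length: 176/81 = 2.1728 bits/symbol


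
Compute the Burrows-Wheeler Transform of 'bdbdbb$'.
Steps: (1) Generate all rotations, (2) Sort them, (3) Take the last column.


Rotations (sorted):
  0: $bdbdbb -> last char: b
  1: b$bdbdb -> last char: b
  2: bb$bdbd -> last char: d
  3: bdbb$bd -> last char: d
  4: bdbdbb$ -> last char: $
  5: dbb$bdb -> last char: b
  6: dbdbb$b -> last char: b


BWT = bbdd$bb


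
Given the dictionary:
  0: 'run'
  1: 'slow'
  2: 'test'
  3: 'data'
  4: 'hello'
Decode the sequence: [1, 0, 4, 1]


Look up each index in the dictionary:
  1 -> 'slow'
  0 -> 'run'
  4 -> 'hello'
  1 -> 'slow'

Decoded: "slow run hello slow"


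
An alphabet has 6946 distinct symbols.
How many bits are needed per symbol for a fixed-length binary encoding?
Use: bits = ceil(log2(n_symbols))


log2(6946) = 12.762
Bracket: 2^12 = 4096 < 6946 <= 2^13 = 8192
So ceil(log2(6946)) = 13

bits = ceil(log2(6946)) = ceil(12.762) = 13 bits


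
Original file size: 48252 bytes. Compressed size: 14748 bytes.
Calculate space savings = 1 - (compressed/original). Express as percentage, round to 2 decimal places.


ratio = compressed/original = 14748/48252 = 0.305645
savings = 1 - ratio = 1 - 0.305645 = 0.694355
as a percentage: 0.694355 * 100 = 69.44%

Space savings = 1 - 14748/48252 = 69.44%


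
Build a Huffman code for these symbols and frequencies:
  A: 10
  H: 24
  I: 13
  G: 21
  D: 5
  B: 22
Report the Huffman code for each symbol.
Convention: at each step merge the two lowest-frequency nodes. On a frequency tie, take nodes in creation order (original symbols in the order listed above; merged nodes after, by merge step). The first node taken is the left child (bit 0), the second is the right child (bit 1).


Huffman tree construction:
Step 1: Merge D(5) + A(10) = 15
Step 2: Merge I(13) + (D+A)(15) = 28
Step 3: Merge G(21) + B(22) = 43
Step 4: Merge H(24) + (I+(D+A))(28) = 52
Step 5: Merge (G+B)(43) + (H+(I+(D+A)))(52) = 95
Read each symbol's code off the tree from the root (left child = 0, right child = 1).

Codes:
  A: 1111 (length 4)
  H: 10 (length 2)
  I: 110 (length 3)
  G: 00 (length 2)
  D: 1110 (length 4)
  B: 01 (length 2)
Average code length: 233/95 = 2.4526 bits/symbol


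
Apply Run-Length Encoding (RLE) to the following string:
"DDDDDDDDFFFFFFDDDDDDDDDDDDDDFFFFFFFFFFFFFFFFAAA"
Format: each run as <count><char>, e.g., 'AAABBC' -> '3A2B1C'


Scanning runs left to right:
  i=0: run of 'D' x 8 -> '8D'
  i=8: run of 'F' x 6 -> '6F'
  i=14: run of 'D' x 14 -> '14D'
  i=28: run of 'F' x 16 -> '16F'
  i=44: run of 'A' x 3 -> '3A'

RLE = 8D6F14D16F3A


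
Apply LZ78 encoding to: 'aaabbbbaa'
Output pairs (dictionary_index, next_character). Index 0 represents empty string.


LZ78 encoding steps:
Dictionary: {0: ''}
Step 1: w='' (idx 0), next='a' -> output (0, 'a'), add 'a' as idx 1
Step 2: w='a' (idx 1), next='a' -> output (1, 'a'), add 'aa' as idx 2
Step 3: w='' (idx 0), next='b' -> output (0, 'b'), add 'b' as idx 3
Step 4: w='b' (idx 3), next='b' -> output (3, 'b'), add 'bb' as idx 4
Step 5: w='b' (idx 3), next='a' -> output (3, 'a'), add 'ba' as idx 5
Step 6: w='a' (idx 1), end of input -> output (1, '')


Encoded: [(0, 'a'), (1, 'a'), (0, 'b'), (3, 'b'), (3, 'a'), (1, '')]


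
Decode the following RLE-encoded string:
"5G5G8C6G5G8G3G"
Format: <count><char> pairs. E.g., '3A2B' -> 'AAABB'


Expanding each <count><char> pair:
  5G -> 'GGGGG'
  5G -> 'GGGGG'
  8C -> 'CCCCCCCC'
  6G -> 'GGGGGG'
  5G -> 'GGGGG'
  8G -> 'GGGGGGGG'
  3G -> 'GGG'

Decoded = GGGGGGGGGGCCCCCCCCGGGGGGGGGGGGGGGGGGGGGG


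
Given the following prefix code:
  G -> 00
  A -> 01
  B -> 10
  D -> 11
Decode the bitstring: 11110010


Decoding step by step:
Bits 11 -> D
Bits 11 -> D
Bits 00 -> G
Bits 10 -> B


Decoded message: DDGB


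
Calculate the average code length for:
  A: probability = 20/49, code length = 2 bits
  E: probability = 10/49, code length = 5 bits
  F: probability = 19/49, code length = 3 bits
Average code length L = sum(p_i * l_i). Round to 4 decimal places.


Weighted contributions p_i * l_i:
  A: (20/49) * 2 = 40/49
  E: (10/49) * 5 = 50/49
  F: (19/49) * 3 = 57/49
Sum = (40 + 50 + 57)/49 = 147/49

L = 147/49 = 3.0000 bits/symbol


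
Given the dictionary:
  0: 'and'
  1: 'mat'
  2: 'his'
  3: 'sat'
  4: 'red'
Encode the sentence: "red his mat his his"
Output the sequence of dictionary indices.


Look up each word in the dictionary:
  'red' -> 4
  'his' -> 2
  'mat' -> 1
  'his' -> 2
  'his' -> 2

Encoded: [4, 2, 1, 2, 2]


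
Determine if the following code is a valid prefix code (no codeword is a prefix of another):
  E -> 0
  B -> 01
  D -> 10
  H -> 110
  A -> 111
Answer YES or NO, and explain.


Checking each pair (does one codeword prefix another?):
  E='0' vs B='01': prefix -- VIOLATION

NO -- this is NOT a valid prefix code. E (0) is a prefix of B (01).


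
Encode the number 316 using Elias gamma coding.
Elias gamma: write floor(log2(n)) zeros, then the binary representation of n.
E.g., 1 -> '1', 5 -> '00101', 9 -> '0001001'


num_bits = floor(log2(316)) + 1 = 9
leading_zeros = num_bits - 1 = 8
binary(316) = 100111100

Elias gamma(316) = '00000000' + '100111100' = 00000000100111100 (17 bits)


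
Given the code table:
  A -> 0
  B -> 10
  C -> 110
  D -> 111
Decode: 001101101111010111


Decoding:
0 -> A
0 -> A
110 -> C
110 -> C
111 -> D
10 -> B
10 -> B
111 -> D


Result: AACCDBBD


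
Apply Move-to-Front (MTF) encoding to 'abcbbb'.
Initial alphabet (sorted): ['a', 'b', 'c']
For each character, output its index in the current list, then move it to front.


MTF encoding:
'a': index 0 in ['a', 'b', 'c'] -> ['a', 'b', 'c']
'b': index 1 in ['a', 'b', 'c'] -> ['b', 'a', 'c']
'c': index 2 in ['b', 'a', 'c'] -> ['c', 'b', 'a']
'b': index 1 in ['c', 'b', 'a'] -> ['b', 'c', 'a']
'b': index 0 in ['b', 'c', 'a'] -> ['b', 'c', 'a']
'b': index 0 in ['b', 'c', 'a'] -> ['b', 'c', 'a']


Output: [0, 1, 2, 1, 0, 0]


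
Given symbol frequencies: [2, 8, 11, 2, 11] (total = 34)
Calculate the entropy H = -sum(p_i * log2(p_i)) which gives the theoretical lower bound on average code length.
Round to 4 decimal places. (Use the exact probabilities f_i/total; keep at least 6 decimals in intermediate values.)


Per-symbol terms -p_i * log2(p_i) with p_i = f_i/34:
  p = 2/34 = 0.058824: log2(p) = -4.087463, -p*log2(p) = 0.240439
  p = 8/34 = 0.235294: log2(p) = -2.087463, -p*log2(p) = 0.491168
  p = 11/34 = 0.323529: log2(p) = -1.628031, -p*log2(p) = 0.526716
  p = 2/34 = 0.058824: log2(p) = -4.087463, -p*log2(p) = 0.240439
  p = 11/34 = 0.323529: log2(p) = -1.628031, -p*log2(p) = 0.526716
H = 0.240439 + 0.491168 + 0.526716 + 0.240439 + 0.526716 = 2.025478

H = 2.0255 bits/symbol


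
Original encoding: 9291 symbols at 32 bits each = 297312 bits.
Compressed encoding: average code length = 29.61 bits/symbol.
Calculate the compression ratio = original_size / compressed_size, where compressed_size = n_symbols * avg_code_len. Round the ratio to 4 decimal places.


original_size = n_symbols * orig_bits = 9291 * 32 = 297312 bits
compressed_size = n_symbols * avg_code_len = 9291 * 29.61 = 275106.51 bits
ratio = original_size / compressed_size = 297312 / 275106.51 = 1.0807

Compression ratio = 1.0807


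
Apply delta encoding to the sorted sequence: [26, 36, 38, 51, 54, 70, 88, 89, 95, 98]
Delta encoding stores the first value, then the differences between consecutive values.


First value: 26
Deltas:
  36 - 26 = 10
  38 - 36 = 2
  51 - 38 = 13
  54 - 51 = 3
  70 - 54 = 16
  88 - 70 = 18
  89 - 88 = 1
  95 - 89 = 6
  98 - 95 = 3


Delta encoded: [26, 10, 2, 13, 3, 16, 18, 1, 6, 3]


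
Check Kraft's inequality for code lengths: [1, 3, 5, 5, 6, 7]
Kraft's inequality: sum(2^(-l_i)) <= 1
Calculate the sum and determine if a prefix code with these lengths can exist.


Sum = 2^(-1) + 2^(-3) + 2^(-5) + 2^(-5) + 2^(-6) + 2^(-7)
    = 0.5 + 0.125 + 0.03125 + 0.03125 + 0.015625 + 0.0078125
    = 91/128 = 0.7109375
Since 0.7109375 <= 1, Kraft's inequality IS satisfied.
A prefix code with these lengths CAN exist.

Kraft sum = 0.7109375. Satisfied.


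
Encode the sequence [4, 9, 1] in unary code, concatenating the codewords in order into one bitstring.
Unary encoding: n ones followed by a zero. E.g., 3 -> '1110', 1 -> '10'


Encode each number as n ones followed by a terminating 0:
  4 -> 11110 (5 bits)
  9 -> 1111111110 (10 bits)
  1 -> 10 (2 bits)
Total length = 5 + 10 + 2 = 17 bits.

Unary([4, 9, 1]) = 11110111111111010 (17 bits)


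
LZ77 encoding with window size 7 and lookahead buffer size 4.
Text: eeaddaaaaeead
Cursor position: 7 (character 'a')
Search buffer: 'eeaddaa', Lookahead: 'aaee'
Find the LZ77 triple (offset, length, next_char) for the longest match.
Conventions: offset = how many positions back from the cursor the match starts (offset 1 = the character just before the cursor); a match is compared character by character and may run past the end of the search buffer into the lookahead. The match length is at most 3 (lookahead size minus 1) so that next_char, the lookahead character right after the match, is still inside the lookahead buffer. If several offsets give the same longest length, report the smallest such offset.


Try each offset into the search buffer:
  offset=1 (pos 6, char 'a'): match length 2
  offset=2 (pos 5, char 'a'): match length 2
  offset=3 (pos 4, char 'd'): match length 0
  offset=4 (pos 3, char 'd'): match length 0
  offset=5 (pos 2, char 'a'): match length 1
  offset=6 (pos 1, char 'e'): match length 0
  offset=7 (pos 0, char 'e'): match length 0
Longest match has length 2, found at offsets 1, 2; take the smallest, offset 1.
next_char = character at position 7 + 2 = 9 -> 'e'

Best match: offset=1, length=2 (matching 'aa' starting at position 6)
LZ77 triple: (1, 2, 'e')


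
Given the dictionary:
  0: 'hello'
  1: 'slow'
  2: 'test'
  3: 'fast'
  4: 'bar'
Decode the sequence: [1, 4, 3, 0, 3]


Look up each index in the dictionary:
  1 -> 'slow'
  4 -> 'bar'
  3 -> 'fast'
  0 -> 'hello'
  3 -> 'fast'

Decoded: "slow bar fast hello fast"


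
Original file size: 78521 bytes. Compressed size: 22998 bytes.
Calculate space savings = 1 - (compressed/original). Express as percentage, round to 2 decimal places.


ratio = compressed/original = 22998/78521 = 0.29289
savings = 1 - ratio = 1 - 0.29289 = 0.70711
as a percentage: 0.70711 * 100 = 70.71%

Space savings = 1 - 22998/78521 = 70.71%


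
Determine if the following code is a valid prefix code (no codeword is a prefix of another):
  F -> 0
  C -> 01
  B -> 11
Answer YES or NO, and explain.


Checking each pair (does one codeword prefix another?):
  F='0' vs C='01': prefix -- VIOLATION

NO -- this is NOT a valid prefix code. F (0) is a prefix of C (01).
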